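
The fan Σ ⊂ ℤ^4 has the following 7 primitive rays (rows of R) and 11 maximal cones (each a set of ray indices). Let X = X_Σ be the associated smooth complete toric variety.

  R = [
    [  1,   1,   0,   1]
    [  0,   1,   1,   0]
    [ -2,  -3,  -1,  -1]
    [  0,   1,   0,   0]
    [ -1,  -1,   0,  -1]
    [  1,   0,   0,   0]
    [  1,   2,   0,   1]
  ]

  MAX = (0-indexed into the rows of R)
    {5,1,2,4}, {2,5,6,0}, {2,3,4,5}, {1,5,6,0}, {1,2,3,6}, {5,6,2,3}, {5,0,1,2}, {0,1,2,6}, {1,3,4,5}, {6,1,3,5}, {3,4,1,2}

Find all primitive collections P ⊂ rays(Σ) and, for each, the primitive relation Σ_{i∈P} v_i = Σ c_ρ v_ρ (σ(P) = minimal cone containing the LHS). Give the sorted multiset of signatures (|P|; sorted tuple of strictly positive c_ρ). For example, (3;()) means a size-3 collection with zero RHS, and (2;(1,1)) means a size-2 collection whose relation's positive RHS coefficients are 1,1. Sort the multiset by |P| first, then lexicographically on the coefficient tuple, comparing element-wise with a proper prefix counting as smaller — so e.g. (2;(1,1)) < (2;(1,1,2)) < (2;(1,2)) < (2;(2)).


The 5 primitive collections of Σ (r=7, n=4):

  • {0,4}:  v_{0} + v_{4} = 0 — sig = (2;())
  • {0,3}:  v_{0} + v_{3} = v_{6} — sig = (2;(1))
  • {4,6}:  v_{4} + v_{6} = v_{3} — sig = (2;(1))
  • {1,2,5,6}:  v_{1} + v_{2} + v_{5} + v_{6} = 0 — sig = (4;())
  • {1,2,3,5}:  v_{1} + v_{2} + v_{3} + v_{5} = v_{4} — sig = (4;(1))

so the primitive-relation signature multiset is
    |P|=2: 3 collections, coeffs (), (1), (1)
    |P|=4: 2 collections, coeffs (), (1)


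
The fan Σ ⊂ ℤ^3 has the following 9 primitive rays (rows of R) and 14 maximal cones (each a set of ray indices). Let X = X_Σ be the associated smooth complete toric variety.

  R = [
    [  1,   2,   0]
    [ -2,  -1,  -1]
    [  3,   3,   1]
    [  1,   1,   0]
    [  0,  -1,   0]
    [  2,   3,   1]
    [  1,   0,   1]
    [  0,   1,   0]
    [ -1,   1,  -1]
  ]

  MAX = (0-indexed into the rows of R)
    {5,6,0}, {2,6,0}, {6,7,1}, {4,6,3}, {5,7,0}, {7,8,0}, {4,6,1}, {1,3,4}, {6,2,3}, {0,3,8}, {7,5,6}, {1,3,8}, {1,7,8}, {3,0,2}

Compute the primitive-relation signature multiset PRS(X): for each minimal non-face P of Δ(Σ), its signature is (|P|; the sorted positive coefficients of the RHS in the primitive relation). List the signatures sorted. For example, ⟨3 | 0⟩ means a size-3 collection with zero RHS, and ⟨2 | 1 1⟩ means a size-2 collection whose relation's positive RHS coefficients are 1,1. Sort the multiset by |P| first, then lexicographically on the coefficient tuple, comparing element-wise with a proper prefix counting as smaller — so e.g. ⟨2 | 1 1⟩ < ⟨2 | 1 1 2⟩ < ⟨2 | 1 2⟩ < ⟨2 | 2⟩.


Σ has 18 primitive collections:

  P={4,7}:  v_{4} + v_{7} = 0  so sig = ⟨2 | 0⟩
  P={0,1}:  v_{0} + v_{1} = v_{8}  so sig = ⟨2 | 1⟩
  P={0,4}:  v_{0} + v_{4} = v_{3}  so sig = ⟨2 | 1⟩
  P={1,2}:  v_{1} + v_{2} = v_{0}  so sig = ⟨2 | 1⟩
  P={3,7}:  v_{3} + v_{7} = v_{0}  so sig = ⟨2 | 1⟩
  P={6,8}:  v_{6} + v_{8} = v_{7}  so sig = ⟨2 | 1⟩
  P={4,5}:  v_{4} + v_{5} = v_{0} + v_{6}  so sig = ⟨2 | 1 1⟩
  P={4,8}:  v_{4} + v_{8} = v_{1} + v_{3}  so sig = ⟨2 | 1 1⟩
  P={2,4}:  v_{2} + v_{4} = 2·v_{3} + v_{6}  so sig = ⟨2 | 1 2⟩
  P={2,7}:  v_{2} + v_{7} = 2·v_{0} + v_{6}  so sig = ⟨2 | 1 2⟩
  P={3,5}:  v_{3} + v_{5} = 2·v_{0} + v_{6}  so sig = ⟨2 | 1 2⟩
  P={5,8}:  v_{5} + v_{8} = v_{0} + 2·v_{7}  so sig = ⟨2 | 1 2⟩
  P={1,5}:  v_{1} + v_{5} = 2·v_{7}  so sig = ⟨2 | 2⟩
  P={2,8}:  v_{2} + v_{8} = 2·v_{0}  so sig = ⟨2 | 2⟩
  P={2,5}:  v_{2} + v_{5} = 3·v_{0} + 2·v_{6}  so sig = ⟨2 | 2 3⟩
  P={1,3,6}:  v_{1} + v_{3} + v_{6} = 0  so sig = ⟨3 | 0⟩
  P={0,3,6}:  v_{0} + v_{3} + v_{6} = v_{2}  so sig = ⟨3 | 1⟩
  P={0,6,7}:  v_{0} + v_{6} + v_{7} = v_{5}  so sig = ⟨3 | 1⟩

so the primitive-relation signature multiset is
{ ⟨2 | 0⟩,  ⟨2 | 1⟩ ×5,  ⟨2 | 1 1⟩ ×2,  ⟨2 | 1 2⟩ ×4,  ⟨2 | 2⟩ ×2,  ⟨2 | 2 3⟩,  ⟨3 | 0⟩,  ⟨3 | 1⟩ ×2 }


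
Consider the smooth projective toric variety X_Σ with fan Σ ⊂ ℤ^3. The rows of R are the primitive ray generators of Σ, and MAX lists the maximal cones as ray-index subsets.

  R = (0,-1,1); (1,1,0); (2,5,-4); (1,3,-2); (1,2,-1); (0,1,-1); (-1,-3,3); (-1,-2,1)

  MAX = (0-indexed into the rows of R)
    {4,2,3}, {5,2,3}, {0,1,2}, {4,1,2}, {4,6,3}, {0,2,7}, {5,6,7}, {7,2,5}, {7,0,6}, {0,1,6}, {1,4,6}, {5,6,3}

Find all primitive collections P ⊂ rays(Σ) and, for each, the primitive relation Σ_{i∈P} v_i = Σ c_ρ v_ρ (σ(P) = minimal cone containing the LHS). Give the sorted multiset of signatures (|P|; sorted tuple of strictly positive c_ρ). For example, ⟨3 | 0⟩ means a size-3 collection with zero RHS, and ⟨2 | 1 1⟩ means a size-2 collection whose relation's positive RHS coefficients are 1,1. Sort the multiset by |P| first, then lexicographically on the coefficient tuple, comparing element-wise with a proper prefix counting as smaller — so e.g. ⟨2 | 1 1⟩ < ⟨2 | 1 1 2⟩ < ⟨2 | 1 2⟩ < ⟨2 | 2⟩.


The 10 primitive collections of Σ (r=8, n=3):

  P = {0,5}:  v_{0} + v_{5} = 0  so sig = ⟨2 | 0⟩
  P = {4,7}:  v_{4} + v_{7} = 0  so sig = ⟨2 | 0⟩
  P = {0,3}:  v_{0} + v_{3} = v_{4}  so sig = ⟨2 | 1⟩
  P = {0,4}:  v_{0} + v_{4} = v_{1}  so sig = ⟨2 | 1⟩
  P = {1,5}:  v_{1} + v_{5} = v_{4}  so sig = ⟨2 | 1⟩
  P = {1,7}:  v_{1} + v_{7} = v_{0}  so sig = ⟨2 | 1⟩
  P = {2,6}:  v_{2} + v_{6} = v_{4}  so sig = ⟨2 | 1⟩
  P = {3,7}:  v_{3} + v_{7} = v_{5}  so sig = ⟨2 | 1⟩
  P = {4,5}:  v_{4} + v_{5} = v_{3}  so sig = ⟨2 | 1⟩
  P = {1,3}:  v_{1} + v_{3} = 2·v_{4}  so sig = ⟨2 | 2⟩

Sorted signature multiset PRS(X):
[⟨2 | 0⟩, ⟨2 | 0⟩, ⟨2 | 1⟩, ⟨2 | 1⟩, ⟨2 | 1⟩, ⟨2 | 1⟩, ⟨2 | 1⟩, ⟨2 | 1⟩, ⟨2 | 1⟩, ⟨2 | 2⟩]


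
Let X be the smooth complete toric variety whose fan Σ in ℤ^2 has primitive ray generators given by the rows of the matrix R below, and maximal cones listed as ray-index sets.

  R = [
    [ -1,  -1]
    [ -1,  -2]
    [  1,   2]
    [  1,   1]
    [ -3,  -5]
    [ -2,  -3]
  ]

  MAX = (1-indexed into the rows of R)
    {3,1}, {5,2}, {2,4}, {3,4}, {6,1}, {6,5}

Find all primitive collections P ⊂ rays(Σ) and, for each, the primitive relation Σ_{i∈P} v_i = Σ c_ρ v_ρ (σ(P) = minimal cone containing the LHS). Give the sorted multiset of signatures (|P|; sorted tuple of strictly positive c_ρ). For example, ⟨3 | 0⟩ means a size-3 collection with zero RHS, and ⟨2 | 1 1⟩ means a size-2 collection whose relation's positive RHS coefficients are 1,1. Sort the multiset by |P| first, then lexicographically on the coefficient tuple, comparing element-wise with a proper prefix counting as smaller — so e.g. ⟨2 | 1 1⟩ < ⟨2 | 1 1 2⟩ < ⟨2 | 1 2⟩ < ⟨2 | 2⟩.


9 collections generate NE(X_Σ); each relation:

  {1,4}:  v_{1} + v_{4} = 0 ; sig = ⟨2 | 0⟩
  {2,3}:  v_{2} + v_{3} = 0 ; sig = ⟨2 | 0⟩
  {1,2}:  v_{1} + v_{2} = v_{6} ; sig = ⟨2 | 1⟩
  {2,6}:  v_{2} + v_{6} = v_{5} ; sig = ⟨2 | 1⟩
  {3,5}:  v_{3} + v_{5} = v_{6} ; sig = ⟨2 | 1⟩
  {3,6}:  v_{3} + v_{6} = v_{1} ; sig = ⟨2 | 1⟩
  {4,6}:  v_{4} + v_{6} = v_{2} ; sig = ⟨2 | 1⟩
  {1,5}:  v_{1} + v_{5} = 2·v_{6} ; sig = ⟨2 | 2⟩
  {4,5}:  v_{4} + v_{5} = 2·v_{2} ; sig = ⟨2 | 2⟩

so the primitive-relation signature multiset is
[⟨2 | 0⟩, ⟨2 | 0⟩, ⟨2 | 1⟩, ⟨2 | 1⟩, ⟨2 | 1⟩, ⟨2 | 1⟩, ⟨2 | 1⟩, ⟨2 | 2⟩, ⟨2 | 2⟩]


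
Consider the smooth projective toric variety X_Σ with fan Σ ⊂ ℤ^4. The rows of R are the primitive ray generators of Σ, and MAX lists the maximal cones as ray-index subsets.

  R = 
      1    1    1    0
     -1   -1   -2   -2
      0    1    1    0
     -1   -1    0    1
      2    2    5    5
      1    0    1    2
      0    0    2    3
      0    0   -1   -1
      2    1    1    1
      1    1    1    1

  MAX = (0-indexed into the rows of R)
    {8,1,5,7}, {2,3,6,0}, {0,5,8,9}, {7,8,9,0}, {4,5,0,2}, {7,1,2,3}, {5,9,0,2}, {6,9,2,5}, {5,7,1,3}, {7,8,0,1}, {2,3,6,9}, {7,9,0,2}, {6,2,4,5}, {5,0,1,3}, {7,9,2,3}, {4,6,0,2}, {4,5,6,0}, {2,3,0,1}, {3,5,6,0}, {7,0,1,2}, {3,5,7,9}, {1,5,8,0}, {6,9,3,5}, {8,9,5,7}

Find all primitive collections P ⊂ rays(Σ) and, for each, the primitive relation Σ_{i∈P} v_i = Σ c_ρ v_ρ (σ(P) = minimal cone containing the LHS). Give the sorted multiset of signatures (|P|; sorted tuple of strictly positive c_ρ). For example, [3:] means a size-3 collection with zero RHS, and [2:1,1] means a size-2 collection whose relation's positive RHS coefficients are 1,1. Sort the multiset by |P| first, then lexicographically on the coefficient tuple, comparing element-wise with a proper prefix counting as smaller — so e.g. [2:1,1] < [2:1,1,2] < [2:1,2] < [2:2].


Minimal non-faces — 19 found among 10 rays, 24 max cones:

  {1,6}:  v_{1} + v_{6} = v_{3}  ⇒ sig = [2:1]
  {1,9}:  v_{1} + v_{9} = v_{7}  ⇒ sig = [2:1]
  {3,8}:  v_{3} + v_{8} = v_{5}  ⇒ sig = [2:1]
  {1,4}:  v_{1} + v_{4} = v_{0} + v_{6}  ⇒ sig = [2:1,1]
  {2,8}:  v_{2} + v_{8} = v_{0} + v_{9}  ⇒ sig = [2:1,1]
  {6,7}:  v_{6} + v_{7} = v_{3} + v_{9}  ⇒ sig = [2:1,1]
  {3,4}:  v_{3} + v_{4} = v_{0} + 2·v_{6}  ⇒ sig = [2:1,2]
  {6,8}:  v_{6} + v_{8} = v_{2} + 2·v_{5}  ⇒ sig = [2:1,2]
  {4,8}:  v_{4} + v_{8} = v_{0} + 2·v_{2} + 3·v_{5}  ⇒ sig = [2:1,2,3]
  {4,7}:  v_{4} + v_{7} = 2·v_{2} + 2·v_{5}  ⇒ sig = [2:2,2]
  {4,9}:  v_{4} + v_{9} = 3·v_{2} + 3·v_{5}  ⇒ sig = [2:3,3]
  {0,3,7}:  v_{0} + v_{3} + v_{7} = 0  ⇒ sig = [3:]
  {1,2,5}:  v_{1} + v_{2} + v_{5} = 0  ⇒ sig = [3:]
  {0,5,7}:  v_{0} + v_{5} + v_{7} = v_{8}  ⇒ sig = [3:1]
  {2,3,5}:  v_{2} + v_{3} + v_{5} = v_{6}  ⇒ sig = [3:1]
  {2,5,7}:  v_{2} + v_{5} + v_{7} = v_{9}  ⇒ sig = [3:1]
  {0,3,9}:  v_{0} + v_{3} + v_{9} = v_{2} + v_{5}  ⇒ sig = [3:1,1]
  {0,6,9}:  v_{0} + v_{6} + v_{9} = 2·v_{2} + 2·v_{5}  ⇒ sig = [3:2,2]
  {0,2,5,6}:  v_{0} + v_{2} + v_{5} + v_{6} = v_{4}  ⇒ sig = [4:1]

Signatures (|P|; sorted positive RHS coefficients), sorted:
    [2:1]
    [2:1]
    [2:1]
    [2:1,1]
    [2:1,1]
    [2:1,1]
    [2:1,2]
    [2:1,2]
    [2:1,2,3]
    [2:2,2]
    [2:3,3]
    [3:]
    [3:]
    [3:1]
    [3:1]
    [3:1]
    [3:1,1]
    [3:2,2]
    [4:1]


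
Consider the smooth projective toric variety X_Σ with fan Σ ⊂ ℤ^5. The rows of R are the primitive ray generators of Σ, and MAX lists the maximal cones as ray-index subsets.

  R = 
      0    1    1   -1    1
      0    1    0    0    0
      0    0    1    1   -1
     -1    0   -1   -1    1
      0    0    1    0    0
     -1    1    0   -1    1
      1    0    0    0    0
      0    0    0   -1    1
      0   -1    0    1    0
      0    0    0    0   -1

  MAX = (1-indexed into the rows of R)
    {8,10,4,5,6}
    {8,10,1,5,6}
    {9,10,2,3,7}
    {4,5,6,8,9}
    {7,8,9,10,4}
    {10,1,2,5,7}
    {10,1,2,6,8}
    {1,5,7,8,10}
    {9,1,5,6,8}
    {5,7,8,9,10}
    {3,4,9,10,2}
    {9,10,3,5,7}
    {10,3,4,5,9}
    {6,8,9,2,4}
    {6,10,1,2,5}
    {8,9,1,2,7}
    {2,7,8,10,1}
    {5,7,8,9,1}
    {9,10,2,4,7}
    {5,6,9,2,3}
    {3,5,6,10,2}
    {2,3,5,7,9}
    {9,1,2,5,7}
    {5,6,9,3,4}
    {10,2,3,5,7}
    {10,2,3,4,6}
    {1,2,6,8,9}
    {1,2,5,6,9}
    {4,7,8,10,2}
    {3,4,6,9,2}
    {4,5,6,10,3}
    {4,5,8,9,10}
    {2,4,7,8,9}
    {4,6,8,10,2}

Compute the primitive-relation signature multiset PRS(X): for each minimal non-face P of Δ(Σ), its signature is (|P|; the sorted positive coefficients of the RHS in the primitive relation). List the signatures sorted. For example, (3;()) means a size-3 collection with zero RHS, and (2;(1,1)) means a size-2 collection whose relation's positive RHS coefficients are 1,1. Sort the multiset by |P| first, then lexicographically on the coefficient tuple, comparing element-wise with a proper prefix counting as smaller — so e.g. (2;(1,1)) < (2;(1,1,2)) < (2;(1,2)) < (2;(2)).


12 collections generate NE(X_Σ); each relation:

  • {3,8}:  v_{3} + v_{8} = v_{5} — sig = (2;(1))
  • {1,4}:  v_{1} + v_{4} = v_{6} + v_{8} — sig = (2;(1,1))
  • {6,7}:  v_{6} + v_{7} = v_{2} + v_{8} — sig = (2;(1,1))
  • {1,3}:  v_{1} + v_{3} = v_{2} + 2·v_{5} — sig = (2;(1,2))
  • {3,4,7}:  v_{3} + v_{4} + v_{7} = 0 — sig = (3;())
  • {1,9,10}:  v_{1} + v_{9} + v_{10} = v_{5} — sig = (3;(1))
  • {2,4,5}:  v_{2} + v_{4} + v_{5} = v_{6} — sig = (3;(1))
  • {2,5,8}:  v_{2} + v_{5} + v_{8} = v_{1} — sig = (3;(1))
  • {4,5,7}:  v_{4} + v_{5} + v_{7} = v_{8} — sig = (3;(1))
  • {6,9,10}:  v_{6} + v_{9} + v_{10} = v_{3} + v_{4} — sig = (3;(1,1))
  • {2,8,9,10}:  v_{2} + v_{8} + v_{9} + v_{10} = 0 — sig = (4;())
  • {2,5,9,10}:  v_{2} + v_{5} + v_{9} + v_{10} = v_{3} — sig = (4;(1))

Sorted signature multiset PRS(X):
[(2;(1)), (2;(1,1)), (2;(1,1)), (2;(1,2)), (3;()), (3;(1)), (3;(1)), (3;(1)), (3;(1)), (3;(1,1)), (4;()), (4;(1))]


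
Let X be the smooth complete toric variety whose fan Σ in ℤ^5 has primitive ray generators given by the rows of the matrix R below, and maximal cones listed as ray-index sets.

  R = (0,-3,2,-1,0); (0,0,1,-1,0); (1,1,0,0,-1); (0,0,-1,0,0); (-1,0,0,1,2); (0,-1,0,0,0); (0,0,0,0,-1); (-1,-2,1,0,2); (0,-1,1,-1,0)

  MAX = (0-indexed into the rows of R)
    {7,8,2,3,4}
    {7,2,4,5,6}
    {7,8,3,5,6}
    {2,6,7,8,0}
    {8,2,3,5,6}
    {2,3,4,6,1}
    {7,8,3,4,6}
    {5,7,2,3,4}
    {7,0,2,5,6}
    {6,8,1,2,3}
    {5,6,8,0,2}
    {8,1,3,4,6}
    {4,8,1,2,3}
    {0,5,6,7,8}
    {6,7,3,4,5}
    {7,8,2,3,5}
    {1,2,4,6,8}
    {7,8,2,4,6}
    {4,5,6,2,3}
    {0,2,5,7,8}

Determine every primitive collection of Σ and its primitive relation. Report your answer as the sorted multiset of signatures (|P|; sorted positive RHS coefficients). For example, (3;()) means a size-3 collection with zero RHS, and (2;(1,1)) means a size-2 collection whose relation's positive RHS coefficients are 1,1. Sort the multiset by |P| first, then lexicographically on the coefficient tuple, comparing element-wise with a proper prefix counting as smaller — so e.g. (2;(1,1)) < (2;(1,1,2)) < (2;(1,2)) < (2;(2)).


9 collections generate NE(X_Σ); each relation:

  • {1,5}:  v_{1} + v_{5} = v_{8}  ⇒ sig = (2;(1))
  • {0,1}:  v_{0} + v_{1} = v_{2} + v_{6} + v_{7} + 2·v_{8}  ⇒ sig = (2;(1,1,1,2))
  • {0,4}:  v_{0} + v_{4} = v_{2} + v_{6} + 2·v_{7}  ⇒ sig = (2;(1,1,2))
  • {0,3}:  v_{0} + v_{3} = 2·v_{5} + v_{8}  ⇒ sig = (2;(1,2))
  • {1,7}:  v_{1} + v_{7} = v_{4} + 2·v_{8}  ⇒ sig = (2;(1,2))
  • {4,5,8}:  v_{4} + v_{5} + v_{8} = v_{7}  ⇒ sig = (3;(1))
  • {2,3,6,7}:  v_{2} + v_{3} + v_{6} + v_{7} = v_{5}  ⇒ sig = (4;(1))
  • {2,3,4,6,8}:  v_{2} + v_{3} + v_{4} + v_{6} + v_{8} = 0  ⇒ sig = (5;())
  • {2,5,6,7,8}:  v_{2} + v_{5} + v_{6} + v_{7} + v_{8} = v_{0}  ⇒ sig = (5;(1))

Hence PRS(X_Σ) =
{ (2;(1)),  (2;(1,1,1,2)),  (2;(1,1,2)),  (2;(1,2)) ×2,  (3;(1)),  (4;(1)),  (5;()),  (5;(1)) }


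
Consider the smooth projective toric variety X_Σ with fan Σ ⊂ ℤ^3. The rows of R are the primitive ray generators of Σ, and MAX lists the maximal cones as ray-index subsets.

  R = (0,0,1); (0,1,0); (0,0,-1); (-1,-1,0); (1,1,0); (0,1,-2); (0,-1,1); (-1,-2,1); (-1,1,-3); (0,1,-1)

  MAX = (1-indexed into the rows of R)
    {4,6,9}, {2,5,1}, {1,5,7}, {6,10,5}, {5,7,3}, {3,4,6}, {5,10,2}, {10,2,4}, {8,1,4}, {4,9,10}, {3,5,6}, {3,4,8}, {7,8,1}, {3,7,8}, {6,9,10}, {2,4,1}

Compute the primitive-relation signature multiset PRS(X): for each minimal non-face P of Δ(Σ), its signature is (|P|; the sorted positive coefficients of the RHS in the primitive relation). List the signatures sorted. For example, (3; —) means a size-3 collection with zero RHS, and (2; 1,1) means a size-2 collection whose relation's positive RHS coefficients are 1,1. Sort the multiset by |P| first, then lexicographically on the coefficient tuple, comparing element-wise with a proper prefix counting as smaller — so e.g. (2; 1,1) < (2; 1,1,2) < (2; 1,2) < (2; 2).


22 minimal non-faces of Δ(Σ) (on 10 rays):

  P = {1,3}:  v_{1} + v_{3} = 0  ⟹  sig = (2; —)
  P = {4,5}:  v_{4} + v_{5} = 0  ⟹  sig = (2; —)
  P = {7,10}:  v_{7} + v_{10} = 0  ⟹  sig = (2; —)
  P = {1,6}:  v_{1} + v_{6} = v_{10}  ⟹  sig = (2; 1)
  P = {1,10}:  v_{1} + v_{10} = v_{2}  ⟹  sig = (2; 1)
  P = {2,3}:  v_{2} + v_{3} = v_{10}  ⟹  sig = (2; 1)
  P = {2,7}:  v_{2} + v_{7} = v_{1}  ⟹  sig = (2; 1)
  P = {3,10}:  v_{3} + v_{10} = v_{6}  ⟹  sig = (2; 1)
  P = {4,7}:  v_{4} + v_{7} = v_{8}  ⟹  sig = (2; 1)
  P = {5,8}:  v_{5} + v_{8} = v_{7}  ⟹  sig = (2; 1)
  P = {6,7}:  v_{6} + v_{7} = v_{3}  ⟹  sig = (2; 1)
  P = {8,10}:  v_{8} + v_{10} = v_{4}  ⟹  sig = (2; 1)
  P = {2,8}:  v_{2} + v_{8} = v_{1} + v_{4}  ⟹  sig = (2; 1,1)
  P = {5,9}:  v_{5} + v_{9} = v_{6} + v_{10}  ⟹  sig = (2; 1,1)
  P = {6,8}:  v_{6} + v_{8} = v_{3} + v_{4}  ⟹  sig = (2; 1,1)
  P = {7,9}:  v_{7} + v_{9} = v_{4} + v_{6}  ⟹  sig = (2; 1,1)
  P = {1,9}:  v_{1} + v_{9} = v_{4} + 2·v_{10}  ⟹  sig = (2; 1,2)
  P = {3,9}:  v_{3} + v_{9} = v_{4} + 2·v_{6}  ⟹  sig = (2; 1,2)
  P = {8,9}:  v_{8} + v_{9} = 2·v_{4} + v_{6}  ⟹  sig = (2; 1,2)
  P = {2,9}:  v_{2} + v_{9} = v_{4} + 3·v_{10}  ⟹  sig = (2; 1,3)
  P = {2,6}:  v_{2} + v_{6} = 2·v_{10}  ⟹  sig = (2; 2)
  P = {4,6,10}:  v_{4} + v_{6} + v_{10} = v_{9}  ⟹  sig = (3; 1)

Sorted signature multiset PRS(X):
    (2; —)
    (2; —)
    (2; —)
    (2; 1)
    (2; 1)
    (2; 1)
    (2; 1)
    (2; 1)
    (2; 1)
    (2; 1)
    (2; 1)
    (2; 1)
    (2; 1,1)
    (2; 1,1)
    (2; 1,1)
    (2; 1,1)
    (2; 1,2)
    (2; 1,2)
    (2; 1,2)
    (2; 1,3)
    (2; 2)
    (3; 1)


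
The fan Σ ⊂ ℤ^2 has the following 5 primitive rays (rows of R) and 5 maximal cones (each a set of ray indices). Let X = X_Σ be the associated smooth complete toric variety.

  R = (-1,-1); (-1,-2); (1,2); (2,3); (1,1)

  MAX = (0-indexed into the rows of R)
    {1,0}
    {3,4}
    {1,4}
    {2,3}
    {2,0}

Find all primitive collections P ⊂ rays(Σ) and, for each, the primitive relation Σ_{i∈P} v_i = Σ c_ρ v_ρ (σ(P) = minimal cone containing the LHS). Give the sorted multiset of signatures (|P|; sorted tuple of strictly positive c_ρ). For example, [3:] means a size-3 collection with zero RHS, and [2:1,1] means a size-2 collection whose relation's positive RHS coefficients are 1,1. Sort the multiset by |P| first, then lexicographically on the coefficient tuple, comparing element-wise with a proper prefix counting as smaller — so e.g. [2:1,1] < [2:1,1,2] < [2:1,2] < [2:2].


Δ(Σ) — 5 vertices, 5 min non-faces:

  P={0,4}:  v_{0} + v_{4} = 0 ; sig = [2:]
  P={1,2}:  v_{1} + v_{2} = 0 ; sig = [2:]
  P={0,3}:  v_{0} + v_{3} = v_{2} ; sig = [2:1]
  P={1,3}:  v_{1} + v_{3} = v_{4} ; sig = [2:1]
  P={2,4}:  v_{2} + v_{4} = v_{3} ; sig = [2:1]

Sorted signature multiset PRS(X):
    [2:]
    [2:]
    [2:1]
    [2:1]
    [2:1]


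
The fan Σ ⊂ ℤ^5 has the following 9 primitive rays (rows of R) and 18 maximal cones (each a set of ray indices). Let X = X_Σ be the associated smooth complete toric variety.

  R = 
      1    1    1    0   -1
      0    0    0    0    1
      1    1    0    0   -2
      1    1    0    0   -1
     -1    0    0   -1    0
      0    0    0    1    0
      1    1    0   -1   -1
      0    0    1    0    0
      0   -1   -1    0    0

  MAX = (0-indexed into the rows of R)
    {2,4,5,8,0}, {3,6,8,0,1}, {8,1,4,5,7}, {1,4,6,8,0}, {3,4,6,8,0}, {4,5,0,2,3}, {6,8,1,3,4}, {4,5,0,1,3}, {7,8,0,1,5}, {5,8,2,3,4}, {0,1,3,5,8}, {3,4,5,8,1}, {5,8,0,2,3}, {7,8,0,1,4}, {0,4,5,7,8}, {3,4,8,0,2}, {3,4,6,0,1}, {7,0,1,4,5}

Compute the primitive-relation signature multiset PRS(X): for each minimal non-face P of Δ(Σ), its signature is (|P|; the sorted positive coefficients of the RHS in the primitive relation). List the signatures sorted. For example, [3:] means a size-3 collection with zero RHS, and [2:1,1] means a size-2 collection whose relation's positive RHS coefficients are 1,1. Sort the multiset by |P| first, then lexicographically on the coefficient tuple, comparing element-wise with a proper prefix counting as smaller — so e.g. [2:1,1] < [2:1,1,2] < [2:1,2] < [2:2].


Δ(Σ) — 9 vertices, 9 min non-faces:

  P = {1,2}:  v_{1} + v_{2} = v_{3}  →  sig = [2:1]
  P = {3,7}:  v_{3} + v_{7} = v_{0}  →  sig = [2:1]
  P = {5,6}:  v_{5} + v_{6} = v_{3}  →  sig = [2:1]
  P = {2,6}:  v_{2} + v_{6} = v_{0} + 2·v_{3} + v_{4} + v_{8}  →  sig = [2:1,1,1,2]
  P = {2,7}:  v_{2} + v_{7} = 2·v_{0} + v_{4} + v_{5} + v_{8}  →  sig = [2:1,1,1,2]
  P = {6,7}:  v_{6} + v_{7} = 2·v_{0} + v_{1} + v_{4} + v_{8}  →  sig = [2:1,1,1,2]
  P = {0,1,4,5,8}:  v_{0} + v_{1} + v_{4} + v_{5} + v_{8} = 0  →  sig = [5:]
  P = {0,1,3,4,8}:  v_{0} + v_{1} + v_{3} + v_{4} + v_{8} = v_{6}  →  sig = [5:1]
  P = {0,3,4,5,8}:  v_{0} + v_{3} + v_{4} + v_{5} + v_{8} = v_{2}  →  sig = [5:1]

Hence PRS(X_Σ) =
    [2:1]
    [2:1]
    [2:1]
    [2:1,1,1,2]
    [2:1,1,1,2]
    [2:1,1,1,2]
    [5:]
    [5:1]
    [5:1]


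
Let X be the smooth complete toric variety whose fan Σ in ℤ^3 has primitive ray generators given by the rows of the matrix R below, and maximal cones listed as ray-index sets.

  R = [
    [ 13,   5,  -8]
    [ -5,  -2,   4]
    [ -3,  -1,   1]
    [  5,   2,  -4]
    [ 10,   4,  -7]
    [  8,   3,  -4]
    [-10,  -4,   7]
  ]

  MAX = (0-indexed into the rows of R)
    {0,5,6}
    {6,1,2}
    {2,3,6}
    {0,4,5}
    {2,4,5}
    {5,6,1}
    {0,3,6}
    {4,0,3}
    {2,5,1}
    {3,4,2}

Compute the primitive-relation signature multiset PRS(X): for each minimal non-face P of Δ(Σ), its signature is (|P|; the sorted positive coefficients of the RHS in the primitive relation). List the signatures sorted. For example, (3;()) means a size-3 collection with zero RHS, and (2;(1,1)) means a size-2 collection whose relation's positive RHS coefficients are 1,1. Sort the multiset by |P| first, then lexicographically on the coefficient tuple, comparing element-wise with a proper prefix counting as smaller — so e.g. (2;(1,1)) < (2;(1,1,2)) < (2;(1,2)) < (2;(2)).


|primitive collections| = 7. Relations:

  • {1,3}:  v_{1} + v_{3} = 0 — sig = (2;())
  • {4,6}:  v_{4} + v_{6} = 0 — sig = (2;())
  • {0,1}:  v_{0} + v_{1} = v_{5} — sig = (2;(1))
  • {0,2}:  v_{0} + v_{2} = v_{4} — sig = (2;(1))
  • {3,5}:  v_{3} + v_{5} = v_{0} — sig = (2;(1))
  • {1,4}:  v_{1} + v_{4} = v_{2} + v_{5} — sig = (2;(1,1))
  • {2,5,6}:  v_{2} + v_{5} + v_{6} = v_{1} — sig = (3;(1))

so the primitive-relation signature multiset is
[(2;()), (2;()), (2;(1)), (2;(1)), (2;(1)), (2;(1,1)), (3;(1))]


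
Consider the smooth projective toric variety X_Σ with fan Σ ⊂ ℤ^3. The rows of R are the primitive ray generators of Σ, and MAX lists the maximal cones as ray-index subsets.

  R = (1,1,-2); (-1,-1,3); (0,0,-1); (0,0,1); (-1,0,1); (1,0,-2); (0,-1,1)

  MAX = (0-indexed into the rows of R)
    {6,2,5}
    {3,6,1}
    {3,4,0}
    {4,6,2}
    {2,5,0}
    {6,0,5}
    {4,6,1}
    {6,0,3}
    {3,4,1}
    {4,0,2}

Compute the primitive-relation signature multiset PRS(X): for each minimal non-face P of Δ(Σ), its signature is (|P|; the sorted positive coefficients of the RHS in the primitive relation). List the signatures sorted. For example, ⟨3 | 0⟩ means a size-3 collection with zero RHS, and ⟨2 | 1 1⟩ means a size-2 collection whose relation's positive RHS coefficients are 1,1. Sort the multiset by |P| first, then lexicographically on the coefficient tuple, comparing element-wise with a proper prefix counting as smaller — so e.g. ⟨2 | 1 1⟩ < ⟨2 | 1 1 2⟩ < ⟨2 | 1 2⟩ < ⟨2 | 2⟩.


9 collections generate NE(X_Σ); each relation:

  P = {2,3}:  v_{2} + v_{3} = 0  ⟹  sig = ⟨2 | 0⟩
  P = {0,1}:  v_{0} + v_{1} = v_{3}  ⟹  sig = ⟨2 | 1⟩
  P = {1,5}:  v_{1} + v_{5} = v_{6}  ⟹  sig = ⟨2 | 1⟩
  P = {4,5}:  v_{4} + v_{5} = v_{2}  ⟹  sig = ⟨2 | 1⟩
  P = {1,2}:  v_{1} + v_{2} = v_{4} + v_{6}  ⟹  sig = ⟨2 | 1 1⟩
  P = {3,5}:  v_{3} + v_{5} = v_{0} + v_{6}  ⟹  sig = ⟨2 | 1 1⟩
  P = {0,4,6}:  v_{0} + v_{4} + v_{6} = 0  ⟹  sig = ⟨3 | 0⟩
  P = {0,2,6}:  v_{0} + v_{2} + v_{6} = v_{5}  ⟹  sig = ⟨3 | 1⟩
  P = {3,4,6}:  v_{3} + v_{4} + v_{6} = v_{1}  ⟹  sig = ⟨3 | 1⟩

Hence PRS(X_Σ) =
{ ⟨2 | 0⟩,  ⟨2 | 1⟩ ×3,  ⟨2 | 1 1⟩ ×2,  ⟨3 | 0⟩,  ⟨3 | 1⟩ ×2 }


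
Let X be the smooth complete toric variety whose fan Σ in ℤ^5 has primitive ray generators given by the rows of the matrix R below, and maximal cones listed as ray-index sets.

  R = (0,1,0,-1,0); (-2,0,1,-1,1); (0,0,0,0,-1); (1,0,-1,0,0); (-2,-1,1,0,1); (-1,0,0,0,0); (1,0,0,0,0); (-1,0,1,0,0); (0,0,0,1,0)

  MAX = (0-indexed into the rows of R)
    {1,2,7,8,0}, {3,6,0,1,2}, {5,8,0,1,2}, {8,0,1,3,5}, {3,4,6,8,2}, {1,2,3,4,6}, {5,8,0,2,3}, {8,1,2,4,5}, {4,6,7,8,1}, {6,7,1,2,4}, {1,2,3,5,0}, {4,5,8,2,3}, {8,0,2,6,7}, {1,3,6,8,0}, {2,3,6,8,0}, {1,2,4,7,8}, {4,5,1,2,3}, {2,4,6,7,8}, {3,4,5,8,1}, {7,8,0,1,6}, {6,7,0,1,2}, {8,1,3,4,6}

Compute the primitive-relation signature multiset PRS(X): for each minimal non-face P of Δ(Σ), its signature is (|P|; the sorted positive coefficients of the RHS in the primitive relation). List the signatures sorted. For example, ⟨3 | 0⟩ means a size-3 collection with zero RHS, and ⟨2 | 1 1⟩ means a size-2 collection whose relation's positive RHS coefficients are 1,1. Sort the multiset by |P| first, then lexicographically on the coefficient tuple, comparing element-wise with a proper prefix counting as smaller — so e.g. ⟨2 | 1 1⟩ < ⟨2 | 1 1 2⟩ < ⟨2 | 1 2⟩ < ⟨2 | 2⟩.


Primitive collections (6):

  P = {3,7}:  v_{3} + v_{7} = 0 ; sig = ⟨2 | 0⟩
  P = {5,6}:  v_{5} + v_{6} = 0 ; sig = ⟨2 | 0⟩
  P = {0,4}:  v_{0} + v_{4} = v_{1} ; sig = ⟨2 | 1⟩
  P = {5,7}:  v_{5} + v_{7} = v_{1} + v_{2} + v_{8} ; sig = ⟨2 | 1 1 1⟩
  P = {1,2,3,8}:  v_{1} + v_{2} + v_{3} + v_{8} = v_{5} ; sig = ⟨4 | 1⟩
  P = {1,2,6,8}:  v_{1} + v_{2} + v_{6} + v_{8} = v_{7} ; sig = ⟨4 | 1⟩

Hence PRS(X_Σ) =
    |P|=2: 4 collections, coeffs (), (), (1), (1,1,1)
    |P|=4: 2 collections, coeffs (1), (1)


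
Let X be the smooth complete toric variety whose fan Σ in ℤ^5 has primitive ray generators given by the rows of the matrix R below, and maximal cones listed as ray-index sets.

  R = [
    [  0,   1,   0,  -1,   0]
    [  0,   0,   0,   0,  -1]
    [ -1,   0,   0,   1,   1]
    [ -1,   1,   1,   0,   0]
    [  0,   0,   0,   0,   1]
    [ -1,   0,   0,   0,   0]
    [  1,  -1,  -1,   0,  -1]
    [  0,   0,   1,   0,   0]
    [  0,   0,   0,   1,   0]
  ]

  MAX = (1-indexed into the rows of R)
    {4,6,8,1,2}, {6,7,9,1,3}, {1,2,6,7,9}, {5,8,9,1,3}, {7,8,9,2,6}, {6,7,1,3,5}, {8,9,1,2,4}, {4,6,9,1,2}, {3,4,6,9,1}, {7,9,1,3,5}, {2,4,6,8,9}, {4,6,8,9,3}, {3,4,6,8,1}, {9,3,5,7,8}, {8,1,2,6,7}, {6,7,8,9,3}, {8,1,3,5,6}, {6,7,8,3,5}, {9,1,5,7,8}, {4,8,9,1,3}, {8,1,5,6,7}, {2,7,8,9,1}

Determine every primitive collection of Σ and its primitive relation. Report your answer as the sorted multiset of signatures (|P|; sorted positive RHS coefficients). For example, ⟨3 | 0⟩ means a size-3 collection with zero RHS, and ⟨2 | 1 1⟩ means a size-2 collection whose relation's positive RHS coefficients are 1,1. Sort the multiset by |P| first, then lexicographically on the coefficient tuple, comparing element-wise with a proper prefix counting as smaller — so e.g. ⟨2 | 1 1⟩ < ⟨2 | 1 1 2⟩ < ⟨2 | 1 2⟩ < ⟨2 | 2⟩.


Minimal non-faces — 7 found among 9 rays, 22 max cones:

  P = {2,5}:  v_{2} + v_{5} = 0 ; sig = ⟨2 | 0⟩
  P = {4,7}:  v_{4} + v_{7} = v_{2} ; sig = ⟨2 | 1⟩
  P = {2,3}:  v_{2} + v_{3} = v_{6} + v_{9} ; sig = ⟨2 | 1 1⟩
  P = {4,5}:  v_{4} + v_{5} = v_{1} + v_{3} + v_{8} ; sig = ⟨2 | 1 1 1⟩
  P = {5,6,9}:  v_{5} + v_{6} + v_{9} = v_{3} ; sig = ⟨3 | 1⟩
  P = {1,3,7,8}:  v_{1} + v_{3} + v_{7} + v_{8} = 0 ; sig = ⟨4 | 0⟩
  P = {1,6,8,9}:  v_{1} + v_{6} + v_{8} + v_{9} = v_{4} ; sig = ⟨4 | 1⟩

Hence PRS(X_Σ) =
{ ⟨2 | 0⟩,  ⟨2 | 1⟩,  ⟨2 | 1 1⟩,  ⟨2 | 1 1 1⟩,  ⟨3 | 1⟩,  ⟨4 | 0⟩,  ⟨4 | 1⟩ }


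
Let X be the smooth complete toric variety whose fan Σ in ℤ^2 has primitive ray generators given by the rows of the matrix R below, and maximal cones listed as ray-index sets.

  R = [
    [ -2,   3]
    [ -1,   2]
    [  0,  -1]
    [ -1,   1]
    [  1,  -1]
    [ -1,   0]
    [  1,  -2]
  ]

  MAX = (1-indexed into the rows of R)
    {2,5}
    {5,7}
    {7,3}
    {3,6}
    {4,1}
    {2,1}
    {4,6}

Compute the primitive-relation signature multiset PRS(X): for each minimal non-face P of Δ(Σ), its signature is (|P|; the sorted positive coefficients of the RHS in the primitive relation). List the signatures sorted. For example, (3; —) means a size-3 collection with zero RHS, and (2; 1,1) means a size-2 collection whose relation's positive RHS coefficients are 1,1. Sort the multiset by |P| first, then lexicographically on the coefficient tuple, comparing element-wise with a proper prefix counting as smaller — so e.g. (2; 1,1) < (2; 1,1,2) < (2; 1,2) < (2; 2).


|primitive collections| = 14. Relations:

  P={2,7}:  v_{2} + v_{7} = 0  so sig = (2; —)
  P={4,5}:  v_{4} + v_{5} = 0  so sig = (2; —)
  P={1,5}:  v_{1} + v_{5} = v_{2}  so sig = (2; 1)
  P={1,7}:  v_{1} + v_{7} = v_{4}  so sig = (2; 1)
  P={2,3}:  v_{2} + v_{3} = v_{4}  so sig = (2; 1)
  P={2,4}:  v_{2} + v_{4} = v_{1}  so sig = (2; 1)
  P={3,4}:  v_{3} + v_{4} = v_{6}  so sig = (2; 1)
  P={3,5}:  v_{3} + v_{5} = v_{7}  so sig = (2; 1)
  P={4,7}:  v_{4} + v_{7} = v_{3}  so sig = (2; 1)
  P={5,6}:  v_{5} + v_{6} = v_{3}  so sig = (2; 1)
  P={1,3}:  v_{1} + v_{3} = 2·v_{4}  so sig = (2; 2)
  P={2,6}:  v_{2} + v_{6} = 2·v_{4}  so sig = (2; 2)
  P={6,7}:  v_{6} + v_{7} = 2·v_{3}  so sig = (2; 2)
  P={1,6}:  v_{1} + v_{6} = 3·v_{4}  so sig = (2; 3)

Signatures (|P|; sorted positive RHS coefficients), sorted:
[(2; —), (2; —), (2; 1), (2; 1), (2; 1), (2; 1), (2; 1), (2; 1), (2; 1), (2; 1), (2; 2), (2; 2), (2; 2), (2; 3)]


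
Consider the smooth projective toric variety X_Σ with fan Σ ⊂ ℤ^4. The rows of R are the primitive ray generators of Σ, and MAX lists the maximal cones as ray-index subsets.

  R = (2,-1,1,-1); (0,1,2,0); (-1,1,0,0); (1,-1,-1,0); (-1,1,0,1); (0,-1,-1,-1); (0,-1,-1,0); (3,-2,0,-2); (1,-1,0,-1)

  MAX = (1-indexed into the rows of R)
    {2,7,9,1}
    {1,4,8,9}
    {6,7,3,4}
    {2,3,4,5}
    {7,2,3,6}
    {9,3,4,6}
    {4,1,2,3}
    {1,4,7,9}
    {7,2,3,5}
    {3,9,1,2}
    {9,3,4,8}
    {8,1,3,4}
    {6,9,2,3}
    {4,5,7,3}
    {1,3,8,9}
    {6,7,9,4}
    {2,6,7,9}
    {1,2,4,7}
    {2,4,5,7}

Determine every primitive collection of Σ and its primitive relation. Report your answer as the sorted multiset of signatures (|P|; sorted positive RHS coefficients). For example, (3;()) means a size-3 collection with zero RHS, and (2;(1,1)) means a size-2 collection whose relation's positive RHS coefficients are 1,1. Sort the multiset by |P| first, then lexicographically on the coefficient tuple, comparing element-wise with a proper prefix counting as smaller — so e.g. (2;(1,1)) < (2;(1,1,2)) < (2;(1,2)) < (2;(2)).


The 14 primitive collections of Σ (r=9, n=4):

  • {5,9}:  v_{5} + v_{9} = 0  →  sig = (2;())
  • {1,5}:  v_{1} + v_{5} = v_{2} + v_{4}  →  sig = (2;(1,1))
  • {5,6}:  v_{5} + v_{6} = v_{3} + v_{7}  →  sig = (2;(1,1))
  • {5,8}:  v_{5} + v_{8} = v_{1} + v_{3} + v_{4}  →  sig = (2;(1,1,1))
  • {6,8}:  v_{6} + v_{8} = v_{3} + v_{4} + 3·v_{9}  →  sig = (2;(1,1,3))
  • {2,8}:  v_{2} + v_{8} = 2·v_{1} + v_{3}  →  sig = (2;(1,2))
  • {7,8}:  v_{7} + v_{8} = v_{4} + 2·v_{9}  →  sig = (2;(1,2))
  • {1,6}:  v_{1} + v_{6} = 2·v_{9}  →  sig = (2;(2))
  • {1,3,7}:  v_{1} + v_{3} + v_{7} = v_{9}  →  sig = (3;(1))
  • {2,4,6}:  v_{2} + v_{4} + v_{6} = v_{9}  →  sig = (3;(1))
  • {2,4,9}:  v_{2} + v_{4} + v_{9} = v_{1}  →  sig = (3;(1))
  • {3,7,9}:  v_{3} + v_{7} + v_{9} = v_{6}  →  sig = (3;(1))
  • {2,3,4,7}:  v_{2} + v_{3} + v_{4} + v_{7} = 0  →  sig = (4;())
  • {1,3,4,9}:  v_{1} + v_{3} + v_{4} + v_{9} = v_{8}  →  sig = (4;(1))

Hence PRS(X_Σ) =
{ (2;()),  (2;(1,1)) ×2,  (2;(1,1,1)),  (2;(1,1,3)),  (2;(1,2)) ×2,  (2;(2)),  (3;(1)) ×4,  (4;()),  (4;(1)) }


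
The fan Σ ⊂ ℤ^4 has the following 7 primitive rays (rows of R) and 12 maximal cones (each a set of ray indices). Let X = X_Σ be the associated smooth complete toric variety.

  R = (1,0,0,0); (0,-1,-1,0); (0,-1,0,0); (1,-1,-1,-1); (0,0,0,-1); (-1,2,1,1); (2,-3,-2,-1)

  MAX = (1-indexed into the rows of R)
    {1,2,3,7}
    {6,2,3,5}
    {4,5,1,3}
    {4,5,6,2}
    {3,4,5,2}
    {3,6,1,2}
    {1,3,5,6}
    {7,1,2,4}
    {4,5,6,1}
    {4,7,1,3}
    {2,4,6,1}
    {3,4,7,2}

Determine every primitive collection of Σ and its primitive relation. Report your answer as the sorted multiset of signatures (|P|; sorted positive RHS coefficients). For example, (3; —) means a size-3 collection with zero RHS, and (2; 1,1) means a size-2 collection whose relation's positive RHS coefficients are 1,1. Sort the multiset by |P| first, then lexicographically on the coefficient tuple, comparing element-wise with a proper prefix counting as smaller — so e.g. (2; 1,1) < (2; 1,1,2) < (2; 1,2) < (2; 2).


Σ has 5 primitive collections:

  {6,7}:  v_{6} + v_{7} = v_{1} + v_{2}  →  sig = (2; 1,1)
  {5,7}:  v_{5} + v_{7} = v_{3} + 2·v_{4}  →  sig = (2; 1,2)
  {3,4,6}:  v_{3} + v_{4} + v_{6} = 0  →  sig = (3; —)
  {1,2,5}:  v_{1} + v_{2} + v_{5} = v_{4}  →  sig = (3; 1)
  {1,2,3,4}:  v_{1} + v_{2} + v_{3} + v_{4} = v_{7}  →  sig = (4; 1)

Hence PRS(X_Σ) =
[(2; 1,1), (2; 1,2), (3; —), (3; 1), (4; 1)]


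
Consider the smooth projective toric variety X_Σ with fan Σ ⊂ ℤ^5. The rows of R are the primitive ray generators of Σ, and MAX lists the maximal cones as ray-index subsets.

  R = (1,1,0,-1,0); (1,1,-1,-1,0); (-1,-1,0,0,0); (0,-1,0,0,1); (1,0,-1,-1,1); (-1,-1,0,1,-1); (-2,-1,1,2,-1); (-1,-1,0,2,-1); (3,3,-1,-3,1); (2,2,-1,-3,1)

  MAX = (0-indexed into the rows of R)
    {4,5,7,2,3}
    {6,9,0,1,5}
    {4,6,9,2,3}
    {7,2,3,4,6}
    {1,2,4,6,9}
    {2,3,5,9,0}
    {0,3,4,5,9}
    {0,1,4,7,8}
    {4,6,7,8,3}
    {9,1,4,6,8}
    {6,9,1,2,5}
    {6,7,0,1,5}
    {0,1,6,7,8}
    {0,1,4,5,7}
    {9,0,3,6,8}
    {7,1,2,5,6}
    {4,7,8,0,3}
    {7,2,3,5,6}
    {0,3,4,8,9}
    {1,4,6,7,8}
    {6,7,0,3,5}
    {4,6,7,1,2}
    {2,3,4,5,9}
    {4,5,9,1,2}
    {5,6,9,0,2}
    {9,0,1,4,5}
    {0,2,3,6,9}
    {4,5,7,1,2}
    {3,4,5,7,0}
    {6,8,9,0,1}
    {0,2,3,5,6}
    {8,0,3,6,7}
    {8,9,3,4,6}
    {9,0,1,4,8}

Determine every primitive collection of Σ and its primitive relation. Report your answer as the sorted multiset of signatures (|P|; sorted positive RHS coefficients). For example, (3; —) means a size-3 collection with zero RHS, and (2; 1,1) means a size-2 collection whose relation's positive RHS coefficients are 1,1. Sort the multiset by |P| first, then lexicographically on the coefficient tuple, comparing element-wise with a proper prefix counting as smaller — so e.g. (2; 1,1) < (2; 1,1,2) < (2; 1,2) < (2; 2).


The 10 primitive collections of Σ (r=10, n=5):

  P={1,3}:  v_{1} + v_{3} = v_{4}  ⟹  sig = (2; 1)
  P={2,8}:  v_{2} + v_{8} = v_{9}  ⟹  sig = (2; 1)
  P={7,9}:  v_{7} + v_{9} = v_{1}  ⟹  sig = (2; 1)
  P={5,8}:  v_{5} + v_{8} = v_{0} + v_{1}  ⟹  sig = (2; 1,1)
  P={0,4,6}:  v_{0} + v_{4} + v_{6} = 0  ⟹  sig = (3; —)
  P={0,2,7}:  v_{0} + v_{2} + v_{7} = v_{5}  ⟹  sig = (3; 1)
  P={0,1,2}:  v_{0} + v_{1} + v_{2} = v_{5} + v_{9}  ⟹  sig = (3; 1,1)
  P={4,5,6}:  v_{4} + v_{5} + v_{6} = v_{2} + v_{7}  ⟹  sig = (3; 1,1)
  P={0,2,4}:  v_{0} + v_{2} + v_{4} = v_{3} + v_{5} + v_{9}  ⟹  sig = (3; 1,1,1)
  P={3,5,6,9}:  v_{3} + v_{5} + v_{6} + v_{9} = v_{2}  ⟹  sig = (4; 1)

Sorted signature multiset PRS(X):
[(2; 1), (2; 1), (2; 1), (2; 1,1), (3; —), (3; 1), (3; 1,1), (3; 1,1), (3; 1,1,1), (4; 1)]


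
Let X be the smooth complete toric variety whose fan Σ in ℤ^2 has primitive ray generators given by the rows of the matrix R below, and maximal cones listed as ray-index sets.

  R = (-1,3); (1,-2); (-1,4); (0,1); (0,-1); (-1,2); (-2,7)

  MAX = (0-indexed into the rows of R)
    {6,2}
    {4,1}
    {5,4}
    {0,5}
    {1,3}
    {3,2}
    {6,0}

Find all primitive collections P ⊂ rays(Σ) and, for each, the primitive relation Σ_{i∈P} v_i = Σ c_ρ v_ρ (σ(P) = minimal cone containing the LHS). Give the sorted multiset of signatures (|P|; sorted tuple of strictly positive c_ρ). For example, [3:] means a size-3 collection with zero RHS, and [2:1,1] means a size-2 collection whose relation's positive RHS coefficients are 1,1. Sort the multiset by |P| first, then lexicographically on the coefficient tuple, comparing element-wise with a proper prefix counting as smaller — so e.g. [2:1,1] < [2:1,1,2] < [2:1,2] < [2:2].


|primitive collections| = 14. Relations:

  • {1,5}:  v_{1} + v_{5} = 0  →  sig = [2:]
  • {3,4}:  v_{3} + v_{4} = 0  →  sig = [2:]
  • {0,1}:  v_{0} + v_{1} = v_{3}  →  sig = [2:1]
  • {0,2}:  v_{0} + v_{2} = v_{6}  →  sig = [2:1]
  • {0,3}:  v_{0} + v_{3} = v_{2}  →  sig = [2:1]
  • {0,4}:  v_{0} + v_{4} = v_{5}  →  sig = [2:1]
  • {2,4}:  v_{2} + v_{4} = v_{0}  →  sig = [2:1]
  • {3,5}:  v_{3} + v_{5} = v_{0}  →  sig = [2:1]
  • {1,6}:  v_{1} + v_{6} = v_{2} + v_{3}  →  sig = [2:1,1]
  • {1,2}:  v_{1} + v_{2} = 2·v_{3}  →  sig = [2:2]
  • {2,5}:  v_{2} + v_{5} = 2·v_{0}  →  sig = [2:2]
  • {3,6}:  v_{3} + v_{6} = 2·v_{2}  →  sig = [2:2]
  • {4,6}:  v_{4} + v_{6} = 2·v_{0}  →  sig = [2:2]
  • {5,6}:  v_{5} + v_{6} = 3·v_{0}  →  sig = [2:3]

so the primitive-relation signature multiset is
    |P|=2: 14 collections, coeffs (), (), (1), (1), (1), (1), (1), (1), (1,1), (2), (2), (2), (2), (3)


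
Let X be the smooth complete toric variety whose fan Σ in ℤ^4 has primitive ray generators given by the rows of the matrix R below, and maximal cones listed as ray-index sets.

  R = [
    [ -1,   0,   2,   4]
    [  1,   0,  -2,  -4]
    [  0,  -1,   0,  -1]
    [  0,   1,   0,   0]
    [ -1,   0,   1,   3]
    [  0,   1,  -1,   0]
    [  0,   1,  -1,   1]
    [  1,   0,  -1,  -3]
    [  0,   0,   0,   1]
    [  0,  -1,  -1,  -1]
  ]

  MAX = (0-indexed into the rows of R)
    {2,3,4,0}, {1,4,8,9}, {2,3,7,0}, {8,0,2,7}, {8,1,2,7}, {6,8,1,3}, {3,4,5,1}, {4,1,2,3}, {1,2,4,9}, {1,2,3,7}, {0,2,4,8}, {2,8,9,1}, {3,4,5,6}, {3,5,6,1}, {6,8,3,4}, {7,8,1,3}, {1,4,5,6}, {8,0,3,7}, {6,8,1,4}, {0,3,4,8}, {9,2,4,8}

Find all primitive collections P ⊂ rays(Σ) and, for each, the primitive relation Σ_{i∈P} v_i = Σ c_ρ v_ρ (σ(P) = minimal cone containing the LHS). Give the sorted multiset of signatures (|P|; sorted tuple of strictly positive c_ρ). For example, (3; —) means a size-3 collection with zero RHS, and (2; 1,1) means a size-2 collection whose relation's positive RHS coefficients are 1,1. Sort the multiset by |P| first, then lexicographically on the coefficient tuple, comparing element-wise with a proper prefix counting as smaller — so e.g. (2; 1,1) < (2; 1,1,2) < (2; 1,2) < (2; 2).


18 minimal non-faces of Δ(Σ) (on 10 rays):

  P = {0,1}:  v_{0} + v_{1} = 0  so sig = (2; —)
  P = {4,7}:  v_{4} + v_{7} = 0  so sig = (2; —)
  P = {5,8}:  v_{5} + v_{8} = v_{6}  so sig = (2; 1)
  P = {2,5}:  v_{2} + v_{5} = v_{1} + v_{4}  so sig = (2; 1,1)
  P = {3,9}:  v_{3} + v_{9} = v_{1} + v_{4}  so sig = (2; 1,1)
  P = {0,5}:  v_{0} + v_{5} = v_{3} + v_{4} + v_{8}  so sig = (2; 1,1,1)
  P = {0,9}:  v_{0} + v_{9} = v_{2} + v_{4} + v_{8}  so sig = (2; 1,1,1)
  P = {2,6}:  v_{2} + v_{6} = v_{1} + v_{4} + v_{8}  so sig = (2; 1,1,1)
  P = {5,7}:  v_{5} + v_{7} = v_{1} + v_{3} + v_{8}  so sig = (2; 1,1,1)
  P = {7,9}:  v_{7} + v_{9} = v_{1} + v_{2} + v_{8}  so sig = (2; 1,1,1)
  P = {0,6}:  v_{0} + v_{6} = v_{3} + v_{4} + 2·v_{8}  so sig = (2; 1,1,2)
  P = {6,7}:  v_{6} + v_{7} = v_{1} + v_{3} + 2·v_{8}  so sig = (2; 1,1,2)
  P = {5,9}:  v_{5} + v_{9} = 2·v_{1} + 2·v_{4} + v_{8}  so sig = (2; 1,2,2)
  P = {6,9}:  v_{6} + v_{9} = 2·v_{1} + 2·v_{4} + 2·v_{8}  so sig = (2; 2,2,2)
  P = {2,3,8}:  v_{2} + v_{3} + v_{8} = 0  so sig = (3; —)
  P = {1,2,4,8}:  v_{1} + v_{2} + v_{4} + v_{8} = v_{9}  so sig = (4; 1)
  P = {1,3,4,8}:  v_{1} + v_{3} + v_{4} + v_{8} = v_{5}  so sig = (4; 1)
  P = {1,3,4,6}:  v_{1} + v_{3} + v_{4} + v_{6} = 2·v_{5}  so sig = (4; 2)

Signatures (|P|; sorted positive RHS coefficients), sorted:
    |P|=2: 14 collections, coeffs (), (), (1), (1,1), (1,1), (1,1,1), (1,1,1), (1,1,1), (1,1,1), (1,1,1), (1,1,2), (1,1,2), (1,2,2), (2,2,2)
    |P|=3: 1 collection, coeffs ()
    |P|=4: 3 collections, coeffs (1), (1), (2)
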